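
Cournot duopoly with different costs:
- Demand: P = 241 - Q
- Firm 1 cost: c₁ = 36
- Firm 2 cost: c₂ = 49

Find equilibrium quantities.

q₁* = 72.67, q₂* = 59.67

Work:
Reaction: q₁ = (241 - 36 - q₂)/2
Reaction: q₂ = (241 - 49 - q₁)/2
Solve simultaneously:
q₁* = (241 - 2×36 + 49)/3 = 72.67
q₂* = (241 - 2×49 + 36)/3 = 59.67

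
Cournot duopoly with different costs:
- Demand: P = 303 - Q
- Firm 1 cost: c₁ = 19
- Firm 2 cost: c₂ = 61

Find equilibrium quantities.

q₁* = 108.67, q₂* = 66.67

Work:
Reaction: q₁ = (303 - 19 - q₂)/2
Reaction: q₂ = (303 - 61 - q₁)/2
Solve simultaneously:
q₁* = (303 - 2×19 + 61)/3 = 108.67
q₂* = (303 - 2×61 + 19)/3 = 66.67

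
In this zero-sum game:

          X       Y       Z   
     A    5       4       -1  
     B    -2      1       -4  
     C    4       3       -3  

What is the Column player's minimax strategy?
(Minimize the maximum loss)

Column should play Z, value = -1

Work:
Column player minimizes Row's maximum payoff:
Column X: max payoff to Row = 5
Column Y: max payoff to Row = 4
Column Z: max payoff to Row = -1
Minimum is -1, achieved by column Z.
Minimax strategy: Z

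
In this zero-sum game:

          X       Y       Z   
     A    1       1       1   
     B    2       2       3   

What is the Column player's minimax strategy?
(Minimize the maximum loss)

Column should play X or Y (all achieve the minimum), value = 2

Work:
Column player minimizes Row's maximum payoff:
Column X: max payoff to Row = 2
Column Y: max payoff to Row = 2
Column Z: max payoff to Row = 3
Minimum is 2, achieved by columns X, Y (tied).
Each of X or Y is a minimax strategy.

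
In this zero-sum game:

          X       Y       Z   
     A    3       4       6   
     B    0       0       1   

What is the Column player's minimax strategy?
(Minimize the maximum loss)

Column should play X, value = 3

Work:
Column player minimizes Row's maximum payoff:
Column X: max payoff to Row = 3
Column Y: max payoff to Row = 4
Column Z: max payoff to Row = 6
Minimum is 3, achieved by column X.
Minimax strategy: X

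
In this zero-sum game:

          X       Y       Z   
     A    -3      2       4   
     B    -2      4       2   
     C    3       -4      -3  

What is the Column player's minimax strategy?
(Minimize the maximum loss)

Column should play X, value = 3

Work:
Column player minimizes Row's maximum payoff:
Column X: max payoff to Row = 3
Column Y: max payoff to Row = 4
Column Z: max payoff to Row = 4
Minimum is 3, achieved by column X.
Minimax strategy: X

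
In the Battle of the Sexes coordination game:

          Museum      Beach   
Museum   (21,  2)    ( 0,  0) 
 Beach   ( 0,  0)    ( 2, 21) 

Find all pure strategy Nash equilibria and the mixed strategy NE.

Pure NE: (Museum, Museum) and (Beach, Beach); Mixed NE: p = 0.913, q = 0.087

Work:
Check pure NE:
(Museum, Museum): (21, 2) - no unilateral deviation beneficial
(Beach, Beach): (2, 21) - no unilateral deviation beneficial
Mixed NE: P1 plays Museum with p = 0.913, P2 plays Museum with q = 0.087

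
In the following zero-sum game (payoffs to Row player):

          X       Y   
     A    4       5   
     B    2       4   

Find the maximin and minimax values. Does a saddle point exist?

Maximin = 4, Minimax = 4, Saddle: True

Work:
Row minimums: [4, 2] → maximin = 4
Column maximums: [4, 5] → minimax = 4
Saddle point exists! Game value = 4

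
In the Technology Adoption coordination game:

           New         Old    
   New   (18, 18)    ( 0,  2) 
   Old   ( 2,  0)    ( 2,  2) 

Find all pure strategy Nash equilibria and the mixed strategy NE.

Pure NE: (New, New) and (Old, Old); Mixed NE: p = 0.1111, q = 0.1111

Work:
Check pure NE:
(New, New): (18, 18) - no unilateral deviation beneficial
(Old, Old): (2, 2) - no unilateral deviation beneficial
Mixed NE: P1 plays New with p = 0.1111, P2 plays New with q = 0.1111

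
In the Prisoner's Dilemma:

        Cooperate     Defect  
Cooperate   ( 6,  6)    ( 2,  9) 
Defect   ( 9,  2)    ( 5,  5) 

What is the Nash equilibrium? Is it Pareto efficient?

(Defect, Defect) is NE; not Pareto efficient

Work:
Defect dominates Cooperate for both players:
If P2 cooperates: Defect (9) > Cooperate (6)
If P2 defects: Defect (5) > Cooperate (2)
NE: (Defect, Defect) with payoff (5, 5)
But (Cooperate, Cooperate) = (6, 6) Pareto dominates (5, 5)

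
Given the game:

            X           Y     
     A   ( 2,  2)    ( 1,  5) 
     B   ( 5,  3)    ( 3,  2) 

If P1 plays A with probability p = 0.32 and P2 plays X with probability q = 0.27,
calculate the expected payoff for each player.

E[P1] = 2.8136, E[P2] = 2.8844

Work:
E[P1] = p·q·π₁(A,X) + p·(1-q)·π₁(A,Y) + (1-p)·q·π₁(B,X) + (1-p)·(1-q)·π₁(B,Y)
= 0.32·0.27·2 + 0.32·0.73·1 + 0.68·0.27·5 + 0.68·0.73·3
= 2.8136

E[P2] = 2.8844 (similar calculation)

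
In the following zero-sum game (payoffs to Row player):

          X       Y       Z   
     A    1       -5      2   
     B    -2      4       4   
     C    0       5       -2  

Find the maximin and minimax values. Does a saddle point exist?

Maximin = -2, Minimax = 1, Saddle: False

Work:
Row minimums: [-5, -2, -2] → maximin = -2
Column maximums: [1, 5, 4] → minimax = 1
No saddle point (maximin ≠ minimax). Mixed strategy needed.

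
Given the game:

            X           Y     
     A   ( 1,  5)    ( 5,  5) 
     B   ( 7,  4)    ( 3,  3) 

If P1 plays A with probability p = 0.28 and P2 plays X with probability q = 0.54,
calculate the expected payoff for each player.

E[P1] = 4.5104, E[P2] = 3.9488

Work:
E[P1] = p·q·π₁(A,X) + p·(1-q)·π₁(A,Y) + (1-p)·q·π₁(B,X) + (1-p)·(1-q)·π₁(B,Y)
= 0.28·0.54·1 + 0.28·0.46·5 + 0.72·0.54·7 + 0.72·0.46·3
= 4.5104

E[P2] = 3.9488 (similar calculation)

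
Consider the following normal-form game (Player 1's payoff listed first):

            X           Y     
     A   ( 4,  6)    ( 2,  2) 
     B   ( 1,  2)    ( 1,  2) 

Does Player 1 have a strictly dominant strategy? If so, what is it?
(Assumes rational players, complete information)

Yes, Player 1's strictly dominant strategy is A

Work:
A strategy strictly dominates another if it gives a strictly higher payoff against every opponent action. Compare each pair of P1's strategies column-by-column:
  A vs B: [4 vs 1, 2 vs 1] → A strictly dominates B
  B vs A: [1 vs 4, 1 vs 2] → B does not strictly dominate A (column X: 1 ≤ 4)
A strictly dominates every other strategy → strictly dominant.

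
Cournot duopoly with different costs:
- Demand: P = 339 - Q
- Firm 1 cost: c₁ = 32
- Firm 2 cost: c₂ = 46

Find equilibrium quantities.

q₁* = 107.0, q₂* = 93.0

Work:
Reaction: q₁ = (339 - 32 - q₂)/2
Reaction: q₂ = (339 - 46 - q₁)/2
Solve simultaneously:
q₁* = (339 - 2×32 + 46)/3 = 107.0
q₂* = (339 - 2×46 + 32)/3 = 93.0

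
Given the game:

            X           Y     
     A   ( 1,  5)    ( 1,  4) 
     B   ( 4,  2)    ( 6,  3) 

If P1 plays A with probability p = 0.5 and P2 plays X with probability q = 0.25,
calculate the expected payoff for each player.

E[P1] = 3.25, E[P2] = 3.5

Work:
E[P1] = p·q·π₁(A,X) + p·(1-q)·π₁(A,Y) + (1-p)·q·π₁(B,X) + (1-p)·(1-q)·π₁(B,Y)
= 0.5·0.25·1 + 0.5·0.75·1 + 0.5·0.25·4 + 0.5·0.75·6
= 3.25

E[P2] = 3.5 (similar calculation)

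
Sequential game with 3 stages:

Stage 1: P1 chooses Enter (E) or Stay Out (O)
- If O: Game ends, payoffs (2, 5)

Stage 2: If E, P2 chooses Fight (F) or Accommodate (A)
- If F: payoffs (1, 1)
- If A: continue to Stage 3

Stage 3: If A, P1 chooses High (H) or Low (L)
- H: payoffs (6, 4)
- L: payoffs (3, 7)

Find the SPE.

SPE: (E, A, H); Outcome (6, 4)

Work:
Stage 3: P1 chooses H (6 vs 3)
Stage 2: P2: F->1, A->4 (anticipating H). Choose A
Stage 1: P1: O->2, E->6 (anticipating A, H). Choose E
SPE path: E -> A -> H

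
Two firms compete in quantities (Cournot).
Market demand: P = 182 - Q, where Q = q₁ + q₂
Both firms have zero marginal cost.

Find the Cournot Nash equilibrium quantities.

q₁* = q₂* = 60.67; P* = 60.67

Work:
Profit: π_i = P·q_i = (a - q_i - q_j)·q_i
FOC: ∂π_i/∂q_i = a - 2q_i - q_j = 0
Reaction function: q_i = (182 - q_j)/2
Symmetry: q* = 182/3 = 60.67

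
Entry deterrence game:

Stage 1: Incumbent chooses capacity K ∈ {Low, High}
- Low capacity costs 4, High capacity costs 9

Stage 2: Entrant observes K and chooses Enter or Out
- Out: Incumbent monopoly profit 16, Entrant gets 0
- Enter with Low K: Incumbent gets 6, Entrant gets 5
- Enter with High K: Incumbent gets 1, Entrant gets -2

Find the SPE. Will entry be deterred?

SPE: (High, Enter|Low, Out|High); Entry deterred. Incumbent net profit = 7

Work:
After Low K: Entrant enters (5 > 0)
After High K: Entrant stays out (-2 < 0)
Incumbent: Low → 6−4=2, High → 16−9=7
Incumbent chooses High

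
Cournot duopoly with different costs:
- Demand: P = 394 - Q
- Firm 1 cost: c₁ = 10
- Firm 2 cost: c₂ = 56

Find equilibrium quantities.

q₁* = 143.33, q₂* = 97.33

Work:
Reaction: q₁ = (394 - 10 - q₂)/2
Reaction: q₂ = (394 - 56 - q₁)/2
Solve simultaneously:
q₁* = (394 - 2×10 + 56)/3 = 143.33
q₂* = (394 - 2×56 + 10)/3 = 97.33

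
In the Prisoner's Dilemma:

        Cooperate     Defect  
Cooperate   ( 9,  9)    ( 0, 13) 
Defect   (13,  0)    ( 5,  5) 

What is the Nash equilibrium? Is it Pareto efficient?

(Defect, Defect) is NE; not Pareto efficient

Work:
Defect dominates Cooperate for both players:
If P2 cooperates: Defect (13) > Cooperate (9)
If P2 defects: Defect (5) > Cooperate (0)
NE: (Defect, Defect) with payoff (5, 5)
But (Cooperate, Cooperate) = (9, 9) Pareto dominates (5, 5)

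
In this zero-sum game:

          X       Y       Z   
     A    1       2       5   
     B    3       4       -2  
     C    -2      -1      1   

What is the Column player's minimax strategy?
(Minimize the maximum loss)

Column should play X, value = 3

Work:
Column player minimizes Row's maximum payoff:
Column X: max payoff to Row = 3
Column Y: max payoff to Row = 4
Column Z: max payoff to Row = 5
Minimum is 3, achieved by column X.
Minimax strategy: X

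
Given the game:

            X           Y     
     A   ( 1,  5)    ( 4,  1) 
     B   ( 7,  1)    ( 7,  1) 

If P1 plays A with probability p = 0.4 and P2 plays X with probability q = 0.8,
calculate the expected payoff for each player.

E[P1] = 4.84, E[P2] = 2.28

Work:
E[P1] = p·q·π₁(A,X) + p·(1-q)·π₁(A,Y) + (1-p)·q·π₁(B,X) + (1-p)·(1-q)·π₁(B,Y)
= 0.4·0.8·1 + 0.4·0.2·4 + 0.6·0.8·7 + 0.6·0.2·7
= 4.84

E[P2] = 2.28 (similar calculation)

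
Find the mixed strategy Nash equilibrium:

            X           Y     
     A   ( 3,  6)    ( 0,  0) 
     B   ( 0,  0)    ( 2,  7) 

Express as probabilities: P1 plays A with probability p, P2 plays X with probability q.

p = 0.5385, q = 0.4

Work:
Find probabilities that make opponent indifferent:
P2 chooses q to make P1 indifferent between A and B
P1 chooses p to make P2 indifferent between X and Y
Mixed NE: P1 plays (A: 0.5385, B: 0.4615), P2 plays (X: 0.4, Y: 0.6)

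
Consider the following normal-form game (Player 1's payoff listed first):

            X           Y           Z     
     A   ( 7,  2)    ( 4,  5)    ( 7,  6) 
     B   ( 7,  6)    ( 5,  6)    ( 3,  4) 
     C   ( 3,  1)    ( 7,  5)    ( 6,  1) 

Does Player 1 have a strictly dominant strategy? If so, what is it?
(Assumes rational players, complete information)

No strictly dominant strategy exists for Player 1

Work:
A strategy strictly dominates another if it gives a strictly higher payoff against every opponent action. Compare each pair of P1's strategies column-by-column:
  A vs B: [7 vs 7, 4 vs 5, 7 vs 3] → A does not strictly dominate B (column X: 7 ≤ 7)
  A vs C: [7 vs 3, 4 vs 7, 7 vs 6] → A does not strictly dominate C (column Y: 4 ≤ 7)
  B vs A: [7 vs 7, 5 vs 4, 3 vs 7] → B does not strictly dominate A (column X: 7 ≤ 7)
  B vs C: [7 vs 3, 5 vs 7, 3 vs 6] → B does not strictly dominate C (column Y: 5 ≤ 7)
  C vs A: [3 vs 7, 7 vs 4, 6 vs 7] → C does not strictly dominate A (column X: 3 ≤ 7)
  C vs B: [3 vs 7, 7 vs 5, 6 vs 3] → C does not strictly dominate B (column X: 3 ≤ 7)
No single strategy strictly dominates all others → no strictly dominant strategy.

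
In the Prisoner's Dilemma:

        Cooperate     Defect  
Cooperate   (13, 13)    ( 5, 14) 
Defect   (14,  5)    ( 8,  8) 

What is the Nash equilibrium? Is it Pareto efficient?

(Defect, Defect) is NE; not Pareto efficient

Work:
Defect dominates Cooperate for both players:
If P2 cooperates: Defect (14) > Cooperate (13)
If P2 defects: Defect (8) > Cooperate (5)
NE: (Defect, Defect) with payoff (8, 8)
But (Cooperate, Cooperate) = (13, 13) Pareto dominates (8, 8)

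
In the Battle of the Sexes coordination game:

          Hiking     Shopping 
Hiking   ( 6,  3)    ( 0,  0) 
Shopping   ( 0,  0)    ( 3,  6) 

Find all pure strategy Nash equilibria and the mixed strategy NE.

Pure NE: (Hiking, Hiking) and (Shopping, Shopping); Mixed NE: p = 0.6667, q = 0.3333

Work:
Check pure NE:
(Hiking, Hiking): (6, 3) - no unilateral deviation beneficial
(Shopping, Shopping): (3, 6) - no unilateral deviation beneficial
Mixed NE: P1 plays Hiking with p = 0.6667, P2 plays Hiking with q = 0.3333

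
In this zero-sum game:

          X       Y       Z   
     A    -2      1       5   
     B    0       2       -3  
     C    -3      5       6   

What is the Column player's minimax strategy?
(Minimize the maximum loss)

Column should play X, value = 0

Work:
Column player minimizes Row's maximum payoff:
Column X: max payoff to Row = 0
Column Y: max payoff to Row = 5
Column Z: max payoff to Row = 6
Minimum is 0, achieved by column X.
Minimax strategy: X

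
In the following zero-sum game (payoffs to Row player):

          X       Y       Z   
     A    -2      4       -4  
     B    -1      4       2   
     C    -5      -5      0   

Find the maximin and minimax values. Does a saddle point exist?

Maximin = -1, Minimax = -1, Saddle: True

Work:
Row minimums: [-4, -1, -5] → maximin = -1
Column maximums: [-1, 4, 2] → minimax = -1
Saddle point exists! Game value = -1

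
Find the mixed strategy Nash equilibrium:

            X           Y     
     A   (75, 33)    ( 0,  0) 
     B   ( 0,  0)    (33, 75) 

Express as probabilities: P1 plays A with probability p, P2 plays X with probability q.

p = 0.6944, q = 0.3056

Work:
Find probabilities that make opponent indifferent:
P2 chooses q to make P1 indifferent between A and B
P1 chooses p to make P2 indifferent between X and Y
Mixed NE: P1 plays (A: 0.6944, B: 0.3056), P2 plays (X: 0.3056, Y: 0.6944)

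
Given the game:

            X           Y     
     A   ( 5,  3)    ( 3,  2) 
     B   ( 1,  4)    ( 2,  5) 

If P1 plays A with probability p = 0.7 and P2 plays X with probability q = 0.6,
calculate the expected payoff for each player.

E[P1] = 3.36, E[P2] = 3.14

Work:
E[P1] = p·q·π₁(A,X) + p·(1-q)·π₁(A,Y) + (1-p)·q·π₁(B,X) + (1-p)·(1-q)·π₁(B,Y)
= 0.7·0.6·5 + 0.7·0.4·3 + 0.3·0.6·1 + 0.3·0.4·2
= 3.36

E[P2] = 3.14 (similar calculation)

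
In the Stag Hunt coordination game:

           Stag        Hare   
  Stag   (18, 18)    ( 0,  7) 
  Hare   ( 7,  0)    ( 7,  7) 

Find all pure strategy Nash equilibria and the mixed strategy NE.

Pure NE: (Stag, Stag) and (Hare, Hare); Mixed NE: p = 0.3889, q = 0.3889

Work:
Check pure NE:
(Stag, Stag): (18, 18) - no unilateral deviation beneficial
(Hare, Hare): (7, 7) - no unilateral deviation beneficial
Mixed NE: P1 plays Stag with p = 0.3889, P2 plays Stag with q = 0.3889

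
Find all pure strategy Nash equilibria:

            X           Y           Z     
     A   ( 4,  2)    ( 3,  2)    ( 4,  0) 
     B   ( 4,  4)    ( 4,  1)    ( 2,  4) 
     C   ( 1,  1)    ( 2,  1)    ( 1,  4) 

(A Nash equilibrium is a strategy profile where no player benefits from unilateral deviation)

Nash equilibrium: (A, X), (B, X)

Work:
Best responses:
  P1 vs X: payoffs [4, 4, 1] → best response A/B (payoff 4)
  P1 vs Y: payoffs [3, 4, 2] → best response B (payoff 4)
  P1 vs Z: payoffs [4, 2, 1] → best response A (payoff 4)
  P2 vs A: payoffs [2, 2, 0] → best response X/Y (payoff 2)
  P2 vs B: payoffs [4, 1, 4] → best response X/Z (payoff 4)
  P2 vs C: payoffs [1, 1, 4] → best response Z (payoff 4)
Mutual best responses: (A,X), (B,X) → Nash equilibria.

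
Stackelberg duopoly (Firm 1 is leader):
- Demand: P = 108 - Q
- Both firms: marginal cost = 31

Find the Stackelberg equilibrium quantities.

q₁* (leader) = 38.5, q₂* (follower) = 19.25

Work:
Follower's reaction: q₂ = (a - c - q₁)/2
Leader substitutes: π₁ = q₁·(a - q₁ - (a-c-q₁)/2 - c)
FOC: q₁* = (108 - 31)/2 = 38.50
Then: q₂* = (108 - 31 - 38.5)/2 = 19.25
Leader has first-mover advantage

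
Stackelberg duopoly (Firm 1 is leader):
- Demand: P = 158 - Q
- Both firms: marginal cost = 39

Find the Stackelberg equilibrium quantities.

q₁* (leader) = 59.5, q₂* (follower) = 29.75

Work:
Follower's reaction: q₂ = (a - c - q₁)/2
Leader substitutes: π₁ = q₁·(a - q₁ - (a-c-q₁)/2 - c)
FOC: q₁* = (158 - 39)/2 = 59.50
Then: q₂* = (158 - 39 - 59.5)/2 = 29.75
Leader has first-mover advantage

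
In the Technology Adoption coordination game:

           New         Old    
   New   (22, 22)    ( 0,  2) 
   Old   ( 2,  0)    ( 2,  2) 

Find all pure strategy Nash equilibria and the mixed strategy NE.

Pure NE: (New, New) and (Old, Old); Mixed NE: p = 0.0909, q = 0.0909

Work:
Check pure NE:
(New, New): (22, 22) - no unilateral deviation beneficial
(Old, Old): (2, 2) - no unilateral deviation beneficial
Mixed NE: P1 plays New with p = 0.0909, P2 plays New with q = 0.0909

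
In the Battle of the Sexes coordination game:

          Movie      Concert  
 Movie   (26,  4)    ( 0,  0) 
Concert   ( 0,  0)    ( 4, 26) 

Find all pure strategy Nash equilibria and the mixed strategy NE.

Pure NE: (Movie, Movie) and (Concert, Concert); Mixed NE: p = 0.8667, q = 0.1333

Work:
Check pure NE:
(Movie, Movie): (26, 4) - no unilateral deviation beneficial
(Concert, Concert): (4, 26) - no unilateral deviation beneficial
Mixed NE: P1 plays Movie with p = 0.8667, P2 plays Movie with q = 0.1333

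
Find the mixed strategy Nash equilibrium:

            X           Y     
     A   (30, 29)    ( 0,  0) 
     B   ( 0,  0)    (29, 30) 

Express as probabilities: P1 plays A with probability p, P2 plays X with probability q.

p = 0.5085, q = 0.4915

Work:
Find probabilities that make opponent indifferent:
P2 chooses q to make P1 indifferent between A and B
P1 chooses p to make P2 indifferent between X and Y
Mixed NE: P1 plays (A: 0.5085, B: 0.4915), P2 plays (X: 0.4915, Y: 0.5085)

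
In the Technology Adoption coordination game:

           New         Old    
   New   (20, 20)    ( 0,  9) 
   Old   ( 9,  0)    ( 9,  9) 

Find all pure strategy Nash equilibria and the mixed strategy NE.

Pure NE: (New, New) and (Old, Old); Mixed NE: p = 0.45, q = 0.45

Work:
Check pure NE:
(New, New): (20, 20) - no unilateral deviation beneficial
(Old, Old): (9, 9) - no unilateral deviation beneficial
Mixed NE: P1 plays New with p = 0.45, P2 plays New with q = 0.45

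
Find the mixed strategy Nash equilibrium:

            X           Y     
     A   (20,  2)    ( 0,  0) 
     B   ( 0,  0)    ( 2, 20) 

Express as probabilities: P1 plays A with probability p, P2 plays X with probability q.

p = 0.9091, q = 0.0909

Work:
Find probabilities that make opponent indifferent:
P2 chooses q to make P1 indifferent between A and B
P1 chooses p to make P2 indifferent between X and Y
Mixed NE: P1 plays (A: 0.9091, B: 0.0909), P2 plays (X: 0.0909, Y: 0.9091)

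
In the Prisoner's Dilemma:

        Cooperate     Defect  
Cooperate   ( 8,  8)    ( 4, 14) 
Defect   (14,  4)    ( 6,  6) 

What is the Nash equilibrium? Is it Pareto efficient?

(Defect, Defect) is NE; not Pareto efficient

Work:
Defect dominates Cooperate for both players:
If P2 cooperates: Defect (14) > Cooperate (8)
If P2 defects: Defect (6) > Cooperate (4)
NE: (Defect, Defect) with payoff (6, 6)
But (Cooperate, Cooperate) = (8, 8) Pareto dominates (6, 6)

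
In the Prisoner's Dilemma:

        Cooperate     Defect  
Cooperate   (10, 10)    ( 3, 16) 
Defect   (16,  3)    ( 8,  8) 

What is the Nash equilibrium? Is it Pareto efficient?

(Defect, Defect) is NE; not Pareto efficient

Work:
Defect dominates Cooperate for both players:
If P2 cooperates: Defect (16) > Cooperate (10)
If P2 defects: Defect (8) > Cooperate (3)
NE: (Defect, Defect) with payoff (8, 8)
But (Cooperate, Cooperate) = (10, 10) Pareto dominates (8, 8)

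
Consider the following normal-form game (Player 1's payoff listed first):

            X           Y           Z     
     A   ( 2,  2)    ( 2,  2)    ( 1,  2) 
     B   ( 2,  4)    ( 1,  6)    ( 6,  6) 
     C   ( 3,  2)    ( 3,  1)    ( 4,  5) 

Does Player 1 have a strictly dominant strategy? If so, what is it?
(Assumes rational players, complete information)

No strictly dominant strategy exists for Player 1

Work:
A strategy strictly dominates another if it gives a strictly higher payoff against every opponent action. Compare each pair of P1's strategies column-by-column:
  A vs B: [2 vs 2, 2 vs 1, 1 vs 6] → A does not strictly dominate B (column X: 2 ≤ 2)
  A vs C: [2 vs 3, 2 vs 3, 1 vs 4] → A does not strictly dominate C (column X: 2 ≤ 3)
  B vs A: [2 vs 2, 1 vs 2, 6 vs 1] → B does not strictly dominate A (column X: 2 ≤ 2)
  B vs C: [2 vs 3, 1 vs 3, 6 vs 4] → B does not strictly dominate C (column X: 2 ≤ 3)
  C vs A: [3 vs 2, 3 vs 2, 4 vs 1] → C strictly dominates A
  C vs B: [3 vs 2, 3 vs 1, 4 vs 6] → C does not strictly dominate B (column Z: 4 ≤ 6)
No single strategy strictly dominates all others → no strictly dominant strategy.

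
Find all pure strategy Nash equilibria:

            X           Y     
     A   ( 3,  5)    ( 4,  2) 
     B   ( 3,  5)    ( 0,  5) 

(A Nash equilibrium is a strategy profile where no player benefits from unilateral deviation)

Nash equilibrium: (A, X), (B, X)

Work:
Best responses:
  P1 vs X: payoffs [3, 3] → best response A/B (payoff 3)
  P1 vs Y: payoffs [4, 0] → best response A (payoff 4)
  P2 vs A: payoffs [5, 2] → best response X (payoff 5)
  P2 vs B: payoffs [5, 5] → best response X/Y (payoff 5)
Mutual best responses: (A,X), (B,X) → Nash equilibria.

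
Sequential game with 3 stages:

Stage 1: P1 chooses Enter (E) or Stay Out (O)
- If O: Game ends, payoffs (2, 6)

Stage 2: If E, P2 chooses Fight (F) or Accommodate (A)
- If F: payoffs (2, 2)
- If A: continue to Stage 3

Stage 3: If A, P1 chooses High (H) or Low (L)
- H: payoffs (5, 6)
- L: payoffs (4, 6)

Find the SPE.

SPE: (E, A, H); Outcome (5, 6)

Work:
Stage 3: P1 chooses H (5 vs 4)
Stage 2: P2: F->2, A->6 (anticipating H). Choose A
Stage 1: P1: O->2, E->5 (anticipating A, H). Choose E
SPE path: E -> A -> H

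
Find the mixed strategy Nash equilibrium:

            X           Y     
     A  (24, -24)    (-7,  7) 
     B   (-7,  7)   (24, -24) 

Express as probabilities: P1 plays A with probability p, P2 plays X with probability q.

p = 0.5, q = 0.5

Work:
Find probabilities that make opponent indifferent:
P2 chooses q to make P1 indifferent between A and B
P1 chooses p to make P2 indifferent between X and Y
Mixed NE: P1 plays (A: 0.5, B: 0.5), P2 plays (X: 0.5, Y: 0.5)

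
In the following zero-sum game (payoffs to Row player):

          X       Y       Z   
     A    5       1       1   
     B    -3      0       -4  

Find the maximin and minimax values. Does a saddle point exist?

Maximin = 1, Minimax = 1, Saddle: True

Work:
Row minimums: [1, -4] → maximin = 1
Column maximums: [5, 1, 1] → minimax = 1
Saddle point exists! Game value = 1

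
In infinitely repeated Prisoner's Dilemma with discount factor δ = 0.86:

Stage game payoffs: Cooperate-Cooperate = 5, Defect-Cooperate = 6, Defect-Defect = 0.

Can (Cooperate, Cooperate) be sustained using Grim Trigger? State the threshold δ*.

δ* = 0.1667; since δ = 0.86 ≥ 0.1667, cooperation can be sustained

Work:
For Grim Trigger:
Cooperate forever: 5/(1-δ)
Defect then punished: 6 + 0·δ/(1-δ)
Need: 5/(1-δ) ≥ 6 + 0·δ/(1-δ)
Solving: δ ≥ (T-R)/(T-P) = (6-5)/(6-0) = 0.1667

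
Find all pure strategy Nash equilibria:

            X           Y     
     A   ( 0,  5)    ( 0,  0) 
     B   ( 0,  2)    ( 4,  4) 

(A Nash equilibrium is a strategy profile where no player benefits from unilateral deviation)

Nash equilibrium: (A, X), (B, Y)

Work:
Best responses:
  P1 vs X: payoffs [0, 0] → best response A/B (payoff 0)
  P1 vs Y: payoffs [0, 4] → best response B (payoff 4)
  P2 vs A: payoffs [5, 0] → best response X (payoff 5)
  P2 vs B: payoffs [2, 4] → best response Y (payoff 4)
Mutual best responses: (A,X), (B,Y) → Nash equilibria.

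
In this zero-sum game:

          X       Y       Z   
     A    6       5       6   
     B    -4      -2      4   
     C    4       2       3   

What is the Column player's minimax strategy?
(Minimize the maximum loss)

Column should play Y, value = 5

Work:
Column player minimizes Row's maximum payoff:
Column X: max payoff to Row = 6
Column Y: max payoff to Row = 5
Column Z: max payoff to Row = 6
Minimum is 5, achieved by column Y.
Minimax strategy: Y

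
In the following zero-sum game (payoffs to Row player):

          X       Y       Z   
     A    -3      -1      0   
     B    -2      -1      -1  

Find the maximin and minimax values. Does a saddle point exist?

Maximin = -2, Minimax = -2, Saddle: True

Work:
Row minimums: [-3, -2] → maximin = -2
Column maximums: [-2, -1, 0] → minimax = -2
Saddle point exists! Game value = -2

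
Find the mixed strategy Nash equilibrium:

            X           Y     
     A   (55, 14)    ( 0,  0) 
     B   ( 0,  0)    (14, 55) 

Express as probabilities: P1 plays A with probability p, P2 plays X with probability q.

p = 0.7971, q = 0.2029

Work:
Find probabilities that make opponent indifferent:
P2 chooses q to make P1 indifferent between A and B
P1 chooses p to make P2 indifferent between X and Y
Mixed NE: P1 plays (A: 0.7971, B: 0.2029), P2 plays (X: 0.2029, Y: 0.7971)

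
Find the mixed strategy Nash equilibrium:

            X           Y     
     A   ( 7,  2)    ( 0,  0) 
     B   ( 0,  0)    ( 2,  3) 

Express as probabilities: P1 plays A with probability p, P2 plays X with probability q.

p = 0.6, q = 0.2222

Work:
Find probabilities that make opponent indifferent:
P2 chooses q to make P1 indifferent between A and B
P1 chooses p to make P2 indifferent between X and Y
Mixed NE: P1 plays (A: 0.6, B: 0.4), P2 plays (X: 0.2222, Y: 0.7778)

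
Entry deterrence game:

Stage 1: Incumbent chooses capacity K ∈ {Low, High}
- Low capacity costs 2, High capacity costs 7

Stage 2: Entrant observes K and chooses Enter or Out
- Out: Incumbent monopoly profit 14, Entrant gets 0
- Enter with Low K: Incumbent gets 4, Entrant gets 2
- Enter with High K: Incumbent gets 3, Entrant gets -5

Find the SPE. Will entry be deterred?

SPE: (High, Enter|Low, Out|High); Entry deterred. Incumbent net profit = 7

Work:
After Low K: Entrant enters (2 > 0)
After High K: Entrant stays out (-5 < 0)
Incumbent: Low → 4−2=2, High → 14−7=7
Incumbent chooses High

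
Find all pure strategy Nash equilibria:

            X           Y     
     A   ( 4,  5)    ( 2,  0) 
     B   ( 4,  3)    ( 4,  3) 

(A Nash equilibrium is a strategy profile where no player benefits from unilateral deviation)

Nash equilibrium: (A, X), (B, X), (B, Y)

Work:
Best responses:
  P1 vs X: payoffs [4, 4] → best response A/B (payoff 4)
  P1 vs Y: payoffs [2, 4] → best response B (payoff 4)
  P2 vs A: payoffs [5, 0] → best response X (payoff 5)
  P2 vs B: payoffs [3, 3] → best response X/Y (payoff 3)
Mutual best responses: (A,X), (B,X), (B,Y) → Nash equilibria.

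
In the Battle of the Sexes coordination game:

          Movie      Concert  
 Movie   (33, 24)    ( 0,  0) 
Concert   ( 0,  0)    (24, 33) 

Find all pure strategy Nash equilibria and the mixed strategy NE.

Pure NE: (Movie, Movie) and (Concert, Concert); Mixed NE: p = 0.5789, q = 0.4211

Work:
Check pure NE:
(Movie, Movie): (33, 24) - no unilateral deviation beneficial
(Concert, Concert): (24, 33) - no unilateral deviation beneficial
Mixed NE: P1 plays Movie with p = 0.5789, P2 plays Movie with q = 0.4211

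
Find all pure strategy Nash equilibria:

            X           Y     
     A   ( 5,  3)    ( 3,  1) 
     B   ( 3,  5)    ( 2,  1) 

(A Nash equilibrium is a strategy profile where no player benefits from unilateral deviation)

Nash equilibrium: (A, X)

Work:
Best responses:
  P1 vs X: payoffs [5, 3] → best response A (payoff 5)
  P1 vs Y: payoffs [3, 2] → best response A (payoff 3)
  P2 vs A: payoffs [3, 1] → best response X (payoff 3)
  P2 vs B: payoffs [5, 1] → best response X (payoff 5)
Mutual best responses: (A,X) → Nash equilibria.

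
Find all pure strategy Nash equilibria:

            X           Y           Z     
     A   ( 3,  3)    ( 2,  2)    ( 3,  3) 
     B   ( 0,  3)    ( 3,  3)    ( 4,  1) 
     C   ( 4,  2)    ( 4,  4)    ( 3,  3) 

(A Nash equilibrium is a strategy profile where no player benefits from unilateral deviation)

Nash equilibrium: (C, Y)

Work:
Best responses:
  P1 vs X: payoffs [3, 0, 4] → best response C (payoff 4)
  P1 vs Y: payoffs [2, 3, 4] → best response C (payoff 4)
  P1 vs Z: payoffs [3, 4, 3] → best response B (payoff 4)
  P2 vs A: payoffs [3, 2, 3] → best response X/Z (payoff 3)
  P2 vs B: payoffs [3, 3, 1] → best response X/Y (payoff 3)
  P2 vs C: payoffs [2, 4, 3] → best response Y (payoff 4)
Mutual best responses: (C,Y) → Nash equilibria.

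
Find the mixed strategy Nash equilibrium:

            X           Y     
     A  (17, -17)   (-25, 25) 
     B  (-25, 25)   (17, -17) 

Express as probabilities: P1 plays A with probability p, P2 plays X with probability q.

p = 0.5, q = 0.5

Work:
Find probabilities that make opponent indifferent:
P2 chooses q to make P1 indifferent between A and B
P1 chooses p to make P2 indifferent between X and Y
Mixed NE: P1 plays (A: 0.5, B: 0.5), P2 plays (X: 0.5, Y: 0.5)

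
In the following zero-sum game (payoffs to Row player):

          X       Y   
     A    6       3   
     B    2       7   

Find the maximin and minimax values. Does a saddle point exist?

Maximin = 3, Minimax = 6, Saddle: False

Work:
Row minimums: [3, 2] → maximin = 3
Column maximums: [6, 7] → minimax = 6
No saddle point (maximin ≠ minimax). Mixed strategy needed.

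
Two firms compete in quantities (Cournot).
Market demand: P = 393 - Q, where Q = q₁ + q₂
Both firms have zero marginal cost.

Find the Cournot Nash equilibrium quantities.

q₁* = q₂* = 131.0; P* = 131.0

Work:
Profit: π_i = P·q_i = (a - q_i - q_j)·q_i
FOC: ∂π_i/∂q_i = a - 2q_i - q_j = 0
Reaction function: q_i = (393 - q_j)/2
Symmetry: q* = 393/3 = 131.0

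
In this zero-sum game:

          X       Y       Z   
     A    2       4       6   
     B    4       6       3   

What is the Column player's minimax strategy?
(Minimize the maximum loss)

Column should play X, value = 4

Work:
Column player minimizes Row's maximum payoff:
Column X: max payoff to Row = 4
Column Y: max payoff to Row = 6
Column Z: max payoff to Row = 6
Minimum is 4, achieved by column X.
Minimax strategy: X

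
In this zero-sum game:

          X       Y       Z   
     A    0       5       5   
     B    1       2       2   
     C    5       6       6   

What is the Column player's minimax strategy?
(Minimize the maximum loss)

Column should play X, value = 5

Work:
Column player minimizes Row's maximum payoff:
Column X: max payoff to Row = 5
Column Y: max payoff to Row = 6
Column Z: max payoff to Row = 6
Minimum is 5, achieved by column X.
Minimax strategy: X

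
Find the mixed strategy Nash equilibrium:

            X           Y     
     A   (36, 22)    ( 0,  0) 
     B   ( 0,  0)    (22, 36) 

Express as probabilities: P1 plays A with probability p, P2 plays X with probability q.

p = 0.6207, q = 0.3793

Work:
Find probabilities that make opponent indifferent:
P2 chooses q to make P1 indifferent between A and B
P1 chooses p to make P2 indifferent between X and Y
Mixed NE: P1 plays (A: 0.6207, B: 0.3793), P2 plays (X: 0.3793, Y: 0.6207)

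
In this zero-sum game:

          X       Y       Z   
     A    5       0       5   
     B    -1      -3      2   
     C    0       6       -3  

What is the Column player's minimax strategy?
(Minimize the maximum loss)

Column should play X or Z (all achieve the minimum), value = 5

Work:
Column player minimizes Row's maximum payoff:
Column X: max payoff to Row = 5
Column Y: max payoff to Row = 6
Column Z: max payoff to Row = 5
Minimum is 5, achieved by columns X, Z (tied).
Each of X or Z is a minimax strategy.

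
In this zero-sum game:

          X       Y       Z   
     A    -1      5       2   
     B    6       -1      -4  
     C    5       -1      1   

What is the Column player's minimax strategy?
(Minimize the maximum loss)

Column should play Z, value = 2

Work:
Column player minimizes Row's maximum payoff:
Column X: max payoff to Row = 6
Column Y: max payoff to Row = 5
Column Z: max payoff to Row = 2
Minimum is 2, achieved by column Z.
Minimax strategy: Z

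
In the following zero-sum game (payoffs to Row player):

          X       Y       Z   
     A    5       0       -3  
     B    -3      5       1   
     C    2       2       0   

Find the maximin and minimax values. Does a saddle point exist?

Maximin = 0, Minimax = 1, Saddle: False

Work:
Row minimums: [-3, -3, 0] → maximin = 0
Column maximums: [5, 5, 1] → minimax = 1
No saddle point (maximin ≠ minimax). Mixed strategy needed.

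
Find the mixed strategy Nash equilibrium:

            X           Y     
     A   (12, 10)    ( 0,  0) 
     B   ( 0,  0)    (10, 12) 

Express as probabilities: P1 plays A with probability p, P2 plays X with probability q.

p = 0.5455, q = 0.4545

Work:
Find probabilities that make opponent indifferent:
P2 chooses q to make P1 indifferent between A and B
P1 chooses p to make P2 indifferent between X and Y
Mixed NE: P1 plays (A: 0.5455, B: 0.4545), P2 plays (X: 0.4545, Y: 0.5455)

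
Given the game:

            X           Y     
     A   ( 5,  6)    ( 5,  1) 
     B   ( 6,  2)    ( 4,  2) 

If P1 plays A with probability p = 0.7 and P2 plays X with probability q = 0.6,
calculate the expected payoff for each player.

E[P1] = 5.06, E[P2] = 3.4

Work:
E[P1] = p·q·π₁(A,X) + p·(1-q)·π₁(A,Y) + (1-p)·q·π₁(B,X) + (1-p)·(1-q)·π₁(B,Y)
= 0.7·0.6·5 + 0.7·0.4·5 + 0.3·0.6·6 + 0.3·0.4·4
= 5.06

E[P2] = 3.4 (similar calculation)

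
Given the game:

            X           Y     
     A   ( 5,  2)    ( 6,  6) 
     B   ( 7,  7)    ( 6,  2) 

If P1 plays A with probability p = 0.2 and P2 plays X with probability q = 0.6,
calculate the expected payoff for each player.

E[P1] = 6.36, E[P2] = 4.72

Work:
E[P1] = p·q·π₁(A,X) + p·(1-q)·π₁(A,Y) + (1-p)·q·π₁(B,X) + (1-p)·(1-q)·π₁(B,Y)
= 0.2·0.6·5 + 0.2·0.4·6 + 0.8·0.6·7 + 0.8·0.4·6
= 6.36

E[P2] = 4.72 (similar calculation)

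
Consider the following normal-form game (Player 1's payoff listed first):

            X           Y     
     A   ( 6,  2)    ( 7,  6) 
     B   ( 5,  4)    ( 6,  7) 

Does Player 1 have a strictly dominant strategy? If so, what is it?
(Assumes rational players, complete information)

Yes, Player 1's strictly dominant strategy is A

Work:
A strategy strictly dominates another if it gives a strictly higher payoff against every opponent action. Compare each pair of P1's strategies column-by-column:
  A vs B: [6 vs 5, 7 vs 6] → A strictly dominates B
  B vs A: [5 vs 6, 6 vs 7] → B does not strictly dominate A (column X: 5 ≤ 6)
A strictly dominates every other strategy → strictly dominant.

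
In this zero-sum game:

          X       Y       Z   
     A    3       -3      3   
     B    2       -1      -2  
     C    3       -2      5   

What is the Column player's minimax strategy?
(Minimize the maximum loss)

Column should play Y, value = -1

Work:
Column player minimizes Row's maximum payoff:
Column X: max payoff to Row = 3
Column Y: max payoff to Row = -1
Column Z: max payoff to Row = 5
Minimum is -1, achieved by column Y.
Minimax strategy: Y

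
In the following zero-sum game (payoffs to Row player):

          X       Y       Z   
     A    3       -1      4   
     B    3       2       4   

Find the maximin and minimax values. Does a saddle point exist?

Maximin = 2, Minimax = 2, Saddle: True

Work:
Row minimums: [-1, 2] → maximin = 2
Column maximums: [3, 2, 4] → minimax = 2
Saddle point exists! Game value = 2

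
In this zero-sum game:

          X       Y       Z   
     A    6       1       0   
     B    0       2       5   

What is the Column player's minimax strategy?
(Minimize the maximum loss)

Column should play Y, value = 2

Work:
Column player minimizes Row's maximum payoff:
Column X: max payoff to Row = 6
Column Y: max payoff to Row = 2
Column Z: max payoff to Row = 5
Minimum is 2, achieved by column Y.
Minimax strategy: Y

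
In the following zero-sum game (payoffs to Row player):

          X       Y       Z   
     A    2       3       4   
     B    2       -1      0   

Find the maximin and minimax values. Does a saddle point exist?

Maximin = 2, Minimax = 2, Saddle: True

Work:
Row minimums: [2, -1] → maximin = 2
Column maximums: [2, 3, 4] → minimax = 2
Saddle point exists! Game value = 2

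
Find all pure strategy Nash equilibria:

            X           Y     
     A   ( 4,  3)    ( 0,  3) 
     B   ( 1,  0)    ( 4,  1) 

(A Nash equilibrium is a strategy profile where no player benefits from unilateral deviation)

Nash equilibrium: (A, X), (B, Y)

Work:
Best responses:
  P1 vs X: payoffs [4, 1] → best response A (payoff 4)
  P1 vs Y: payoffs [0, 4] → best response B (payoff 4)
  P2 vs A: payoffs [3, 3] → best response X/Y (payoff 3)
  P2 vs B: payoffs [0, 1] → best response Y (payoff 1)
Mutual best responses: (A,X), (B,Y) → Nash equilibria.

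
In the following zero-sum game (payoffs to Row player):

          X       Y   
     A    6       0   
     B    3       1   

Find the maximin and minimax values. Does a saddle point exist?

Maximin = 1, Minimax = 1, Saddle: True

Work:
Row minimums: [0, 1] → maximin = 1
Column maximums: [6, 1] → minimax = 1
Saddle point exists! Game value = 1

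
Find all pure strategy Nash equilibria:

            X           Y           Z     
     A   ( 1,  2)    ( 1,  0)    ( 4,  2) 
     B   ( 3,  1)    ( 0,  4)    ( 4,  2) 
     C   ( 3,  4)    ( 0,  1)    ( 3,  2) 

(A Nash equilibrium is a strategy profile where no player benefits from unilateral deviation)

Nash equilibrium: (A, Z), (C, X)

Work:
Best responses:
  P1 vs X: payoffs [1, 3, 3] → best response B/C (payoff 3)
  P1 vs Y: payoffs [1, 0, 0] → best response A (payoff 1)
  P1 vs Z: payoffs [4, 4, 3] → best response A/B (payoff 4)
  P2 vs A: payoffs [2, 0, 2] → best response X/Z (payoff 2)
  P2 vs B: payoffs [1, 4, 2] → best response Y (payoff 4)
  P2 vs C: payoffs [4, 1, 2] → best response X (payoff 4)
Mutual best responses: (A,Z), (C,X) → Nash equilibria.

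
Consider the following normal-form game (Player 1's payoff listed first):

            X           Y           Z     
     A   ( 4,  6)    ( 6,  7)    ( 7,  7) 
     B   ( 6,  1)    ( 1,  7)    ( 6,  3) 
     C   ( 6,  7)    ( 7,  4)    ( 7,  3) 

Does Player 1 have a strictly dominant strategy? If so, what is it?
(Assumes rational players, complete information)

No strictly dominant strategy exists for Player 1

Work:
A strategy strictly dominates another if it gives a strictly higher payoff against every opponent action. Compare each pair of P1's strategies column-by-column:
  A vs B: [4 vs 6, 6 vs 1, 7 vs 6] → A does not strictly dominate B (column X: 4 ≤ 6)
  A vs C: [4 vs 6, 6 vs 7, 7 vs 7] → A does not strictly dominate C (column X: 4 ≤ 6)
  B vs A: [6 vs 4, 1 vs 6, 6 vs 7] → B does not strictly dominate A (column Y: 1 ≤ 6)
  B vs C: [6 vs 6, 1 vs 7, 6 vs 7] → B does not strictly dominate C (column X: 6 ≤ 6)
  C vs A: [6 vs 4, 7 vs 6, 7 vs 7] → C does not strictly dominate A (column Z: 7 ≤ 7)
  C vs B: [6 vs 6, 7 vs 1, 7 vs 6] → C does not strictly dominate B (column X: 6 ≤ 6)
No single strategy strictly dominates all others → no strictly dominant strategy.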